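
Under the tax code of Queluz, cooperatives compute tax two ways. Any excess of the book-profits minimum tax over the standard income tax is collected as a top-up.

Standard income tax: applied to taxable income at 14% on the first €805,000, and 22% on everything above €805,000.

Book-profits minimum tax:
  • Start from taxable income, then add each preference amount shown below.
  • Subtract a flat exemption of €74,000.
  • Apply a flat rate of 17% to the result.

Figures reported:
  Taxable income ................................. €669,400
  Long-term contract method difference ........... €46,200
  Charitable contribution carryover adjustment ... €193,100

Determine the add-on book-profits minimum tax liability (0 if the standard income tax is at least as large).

€48,183

Book-profits minimum tax:
  Adjusted income: €669,400 + €46,200 + €193,100 = €908,700
  Less exemption €74,000 → base €834,700
  €834,700 × 17% = €141,899

Standard income tax:
  €669,400 × 14% = €93,716

Excess of book-profits minimum tax over standard income tax: €141,899 − €93,716 = €48,183.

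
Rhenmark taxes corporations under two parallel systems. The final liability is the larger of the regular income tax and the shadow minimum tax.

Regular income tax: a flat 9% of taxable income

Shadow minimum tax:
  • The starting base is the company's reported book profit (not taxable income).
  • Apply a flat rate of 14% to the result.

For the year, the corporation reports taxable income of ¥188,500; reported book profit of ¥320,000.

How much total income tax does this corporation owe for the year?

Regular income tax:
  ¥188,500 × 9% = ¥16,965

Shadow minimum tax:
  Base (reported book profit): ¥320,000
  ¥320,000 × 14% = ¥44,800

¥44,800 > ¥16,965, so the shadow minimum tax is the binding amount.

¥44,800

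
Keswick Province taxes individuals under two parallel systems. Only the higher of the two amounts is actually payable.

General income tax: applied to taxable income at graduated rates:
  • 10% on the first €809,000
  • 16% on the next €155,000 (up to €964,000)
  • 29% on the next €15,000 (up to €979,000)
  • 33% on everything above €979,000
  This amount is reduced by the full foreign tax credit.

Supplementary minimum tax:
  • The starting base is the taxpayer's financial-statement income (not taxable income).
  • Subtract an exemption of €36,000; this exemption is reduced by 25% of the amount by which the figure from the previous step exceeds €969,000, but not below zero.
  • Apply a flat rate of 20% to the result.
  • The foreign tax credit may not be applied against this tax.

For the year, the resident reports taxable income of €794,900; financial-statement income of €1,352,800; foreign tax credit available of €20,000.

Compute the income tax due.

€270,560

General income tax:
  €794,900 × 10% = €79,490
  Less foreign tax credit €20,000 → €59,490

Supplementary minimum tax:
  Base (financial-statement income): €1,352,800
  Exemption: 25% × (€1,352,800 − €969,000) = €95,950 ≥ €36,000, so the exemption is fully phased out
  Base: €1,352,800 − €0 = €1,352,800
  €1,352,800 × 20% = €270,560

€270,560 > €59,490, so the supplementary minimum tax is the binding amount.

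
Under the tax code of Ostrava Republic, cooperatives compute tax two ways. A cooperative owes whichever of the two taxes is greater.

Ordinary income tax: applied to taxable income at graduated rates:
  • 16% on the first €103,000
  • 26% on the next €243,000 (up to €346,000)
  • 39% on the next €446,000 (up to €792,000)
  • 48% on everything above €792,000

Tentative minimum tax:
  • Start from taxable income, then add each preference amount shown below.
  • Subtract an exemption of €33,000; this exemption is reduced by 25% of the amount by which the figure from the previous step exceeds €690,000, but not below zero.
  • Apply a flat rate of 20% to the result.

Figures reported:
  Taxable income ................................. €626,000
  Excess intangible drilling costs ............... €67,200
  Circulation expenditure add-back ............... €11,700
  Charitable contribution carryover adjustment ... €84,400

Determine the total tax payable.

€188,860

Tentative minimum tax:
  Adjusted income: €626,000 + €67,200 + €11,700 + €84,400 = €789,300
  Exemption: €33,000 − 25% × (€789,300 − €690,000) = €33,000 − €24,825 = €8,175
  Base: €789,300 − €8,175 = €781,125
  €781,125 × 20% = €156,225

Ordinary income tax:
  €103,000 × 16% = €16,480
  €243,000 × 26% = €63,180
  €280,000 × 39% = €109,200
  → €188,860

€188,860 > €156,225, so the ordinary income tax governs.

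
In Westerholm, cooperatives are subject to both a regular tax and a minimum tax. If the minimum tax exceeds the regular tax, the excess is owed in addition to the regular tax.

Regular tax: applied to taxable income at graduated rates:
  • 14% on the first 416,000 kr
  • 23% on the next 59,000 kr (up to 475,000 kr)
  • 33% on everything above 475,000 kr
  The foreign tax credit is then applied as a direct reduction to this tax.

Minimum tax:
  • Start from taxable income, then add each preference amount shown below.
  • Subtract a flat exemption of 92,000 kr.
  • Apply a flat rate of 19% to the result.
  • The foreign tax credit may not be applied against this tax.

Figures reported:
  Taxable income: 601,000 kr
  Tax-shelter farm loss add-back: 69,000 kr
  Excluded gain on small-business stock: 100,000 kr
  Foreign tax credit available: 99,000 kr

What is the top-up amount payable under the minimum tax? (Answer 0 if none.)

114,430 kr

Minimum tax:
  Adjusted income: 601,000 kr + 69,000 kr + 100,000 kr = 770,000 kr
  Less exemption 92,000 kr → base 678,000 kr
  678,000 kr × 19% = 128,820 kr

Regular tax:
  416,000 kr × 14% = 58,240 kr
  59,000 kr × 23% = 13,570 kr
  126,000 kr × 33% = 41,580 kr
  → 113,390 kr
  Less foreign tax credit 99,000 kr → 14,390 kr

Excess of minimum tax over regular tax: 128,820 kr − 14,390 kr = 114,430 kr.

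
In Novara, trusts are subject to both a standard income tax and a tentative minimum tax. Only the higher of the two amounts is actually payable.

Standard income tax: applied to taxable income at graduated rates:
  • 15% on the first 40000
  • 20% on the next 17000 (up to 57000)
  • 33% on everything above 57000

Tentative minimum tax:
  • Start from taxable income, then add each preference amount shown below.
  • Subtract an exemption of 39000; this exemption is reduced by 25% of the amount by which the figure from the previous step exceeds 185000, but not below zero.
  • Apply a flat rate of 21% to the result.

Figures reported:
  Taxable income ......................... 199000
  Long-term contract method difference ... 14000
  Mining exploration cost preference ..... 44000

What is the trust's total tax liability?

Standard income tax:
  40000 × 15% = 6000
  17000 × 20% = 3400
  142000 × 33% = 46860
  → 56260

Tentative minimum tax:
  Adjusted income: 199000 + 14000 + 44000 = 257000
  Exemption: 39000 − 25% × (257000 − 185000) = 39000 − 18000 = 21000
  Base: 257000 − 21000 = 236000
  236000 × 21% = 49560

56260 > 49560, so the standard income tax governs.

56260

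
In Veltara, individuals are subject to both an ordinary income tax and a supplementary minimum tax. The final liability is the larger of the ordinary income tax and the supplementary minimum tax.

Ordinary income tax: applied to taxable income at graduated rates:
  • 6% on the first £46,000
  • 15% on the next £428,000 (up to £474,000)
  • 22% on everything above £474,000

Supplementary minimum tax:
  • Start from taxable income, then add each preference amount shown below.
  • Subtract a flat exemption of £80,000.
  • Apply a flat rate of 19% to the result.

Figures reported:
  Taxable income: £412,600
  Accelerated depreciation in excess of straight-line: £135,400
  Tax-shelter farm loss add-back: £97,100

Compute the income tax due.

Ordinary income tax:
  £46,000 × 6% = £2,760
  £366,600 × 15% = £54,990
  → £57,750

Supplementary minimum tax:
  Adjusted income: £412,600 + £135,400 + £97,100 = £645,100
  Less exemption £80,000 → base £565,100
  £565,100 × 19% = £107,369

£107,369 > £57,750, so the supplementary minimum tax is the binding amount.

£107,369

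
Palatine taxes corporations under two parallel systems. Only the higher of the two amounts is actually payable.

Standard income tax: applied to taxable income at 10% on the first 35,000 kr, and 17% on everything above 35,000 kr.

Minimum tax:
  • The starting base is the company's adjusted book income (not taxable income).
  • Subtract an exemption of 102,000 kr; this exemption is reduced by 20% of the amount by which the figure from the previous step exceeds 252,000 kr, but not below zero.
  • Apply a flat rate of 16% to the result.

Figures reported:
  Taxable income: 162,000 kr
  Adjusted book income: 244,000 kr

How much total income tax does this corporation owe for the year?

Standard income tax:
  35,000 kr × 10% = 3,500 kr
  127,000 kr × 17% = 21,590 kr
  → 25,090 kr

Minimum tax:
  Base (adjusted book income): 244,000 kr
  Exemption: 244,000 kr ≤ 252,000 kr, so full 102,000 kr applies
  Base: 244,000 kr − 102,000 kr = 142,000 kr
  142,000 kr × 16% = 22,720 kr

25,090 kr > 22,720 kr, so the standard income tax governs.

25,090 kr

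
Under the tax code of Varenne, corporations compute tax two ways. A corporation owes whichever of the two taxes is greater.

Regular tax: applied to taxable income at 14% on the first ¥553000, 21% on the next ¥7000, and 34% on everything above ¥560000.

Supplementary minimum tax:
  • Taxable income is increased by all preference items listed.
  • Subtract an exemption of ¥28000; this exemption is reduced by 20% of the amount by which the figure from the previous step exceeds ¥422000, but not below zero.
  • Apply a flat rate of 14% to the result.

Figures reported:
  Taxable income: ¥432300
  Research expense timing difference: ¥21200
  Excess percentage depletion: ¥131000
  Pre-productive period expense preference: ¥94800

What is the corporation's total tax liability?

Supplementary minimum tax:
  Adjusted income: ¥432300 + ¥21200 + ¥131000 + ¥94800 = ¥679300
  Exemption: 20% × (¥679300 − ¥422000) = ¥51460 ≥ ¥28000, so the exemption is fully phased out
  Base: ¥679300 − ¥0 = ¥679300
  ¥679300 × 14% = ¥95102

Regular tax:
  ¥432300 × 14% = ¥60522

¥95102 > ¥60522, so the supplementary minimum tax is the binding amount.

¥95102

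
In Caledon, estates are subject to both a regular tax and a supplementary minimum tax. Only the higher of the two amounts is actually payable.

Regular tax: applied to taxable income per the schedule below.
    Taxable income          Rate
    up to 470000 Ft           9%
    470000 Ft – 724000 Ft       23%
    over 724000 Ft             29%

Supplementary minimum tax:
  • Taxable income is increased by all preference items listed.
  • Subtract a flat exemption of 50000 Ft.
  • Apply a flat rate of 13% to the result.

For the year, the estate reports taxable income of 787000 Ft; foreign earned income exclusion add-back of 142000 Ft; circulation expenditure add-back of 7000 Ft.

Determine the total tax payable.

118990 Ft

Supplementary minimum tax:
  Adjusted income: 787000 Ft + 142000 Ft + 7000 Ft = 936000 Ft
  Less exemption 50000 Ft → base 886000 Ft
  886000 Ft × 13% = 115180 Ft

Regular tax:
  470000 Ft × 9% = 42300 Ft
  254000 Ft × 23% = 58420 Ft
  63000 Ft × 29% = 18270 Ft
  → 118990 Ft

118990 Ft > 115180 Ft, so the regular tax governs.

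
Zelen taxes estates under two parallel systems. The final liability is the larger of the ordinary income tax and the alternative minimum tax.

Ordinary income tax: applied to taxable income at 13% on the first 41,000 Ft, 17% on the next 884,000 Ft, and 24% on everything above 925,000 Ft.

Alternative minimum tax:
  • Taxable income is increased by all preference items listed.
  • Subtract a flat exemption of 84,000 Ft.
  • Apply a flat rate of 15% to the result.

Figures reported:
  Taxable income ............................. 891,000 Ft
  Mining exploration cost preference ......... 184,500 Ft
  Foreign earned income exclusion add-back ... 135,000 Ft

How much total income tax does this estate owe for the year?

168,975 Ft

Alternative minimum tax:
  Adjusted income: 891,000 Ft + 184,500 Ft + 135,000 Ft = 1,210,500 Ft
  Less exemption 84,000 Ft → base 1,126,500 Ft
  1,126,500 Ft × 15% = 168,975 Ft

Ordinary income tax:
  41,000 Ft × 13% = 5,330 Ft
  850,000 Ft × 17% = 144,500 Ft
  → 149,830 Ft

168,975 Ft > 149,830 Ft, so the alternative minimum tax is the binding amount.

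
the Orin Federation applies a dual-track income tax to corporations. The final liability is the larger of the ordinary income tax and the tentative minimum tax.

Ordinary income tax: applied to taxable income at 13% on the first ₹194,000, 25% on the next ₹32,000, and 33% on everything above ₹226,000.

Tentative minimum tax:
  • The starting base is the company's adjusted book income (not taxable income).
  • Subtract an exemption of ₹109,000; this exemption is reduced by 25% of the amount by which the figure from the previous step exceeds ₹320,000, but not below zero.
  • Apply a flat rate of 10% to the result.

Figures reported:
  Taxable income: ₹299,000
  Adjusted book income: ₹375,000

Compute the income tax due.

Tentative minimum tax:
  Base (adjusted book income): ₹375,000
  Exemption: ₹109,000 − 25% × (₹375,000 − ₹320,000) = ₹109,000 − ₹13,750 = ₹95,250
  Base: ₹375,000 − ₹95,250 = ₹279,750
  ₹279,750 × 10% = ₹27,975

Ordinary income tax:
  ₹194,000 × 13% = ₹25,220
  ₹32,000 × 25% = ₹8,000
  ₹73,000 × 33% = ₹24,090
  → ₹57,310

₹57,310 > ₹27,975, so the ordinary income tax governs.

₹57,310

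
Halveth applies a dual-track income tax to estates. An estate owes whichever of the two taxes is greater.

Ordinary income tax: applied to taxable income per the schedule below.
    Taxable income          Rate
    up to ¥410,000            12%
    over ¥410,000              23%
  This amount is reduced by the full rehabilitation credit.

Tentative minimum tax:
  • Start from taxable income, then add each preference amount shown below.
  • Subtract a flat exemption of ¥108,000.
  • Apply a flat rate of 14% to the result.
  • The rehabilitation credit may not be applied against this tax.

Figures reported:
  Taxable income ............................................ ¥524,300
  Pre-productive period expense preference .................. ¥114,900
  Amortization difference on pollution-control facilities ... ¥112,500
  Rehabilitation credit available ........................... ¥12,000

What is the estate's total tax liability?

¥90,118

Ordinary income tax:
  ¥410,000 × 12% = ¥49,200
  ¥114,300 × 23% = ¥26,289
  → ¥75,489
  Less rehabilitation credit ¥12,000 → ¥63,489

Tentative minimum tax:
  Adjusted income: ¥524,300 + ¥114,900 + ¥112,500 = ¥751,700
  Less exemption ¥108,000 → base ¥643,700
  ¥643,700 × 14% = ¥90,118

¥90,118 > ¥63,489, so the tentative minimum tax is the binding amount.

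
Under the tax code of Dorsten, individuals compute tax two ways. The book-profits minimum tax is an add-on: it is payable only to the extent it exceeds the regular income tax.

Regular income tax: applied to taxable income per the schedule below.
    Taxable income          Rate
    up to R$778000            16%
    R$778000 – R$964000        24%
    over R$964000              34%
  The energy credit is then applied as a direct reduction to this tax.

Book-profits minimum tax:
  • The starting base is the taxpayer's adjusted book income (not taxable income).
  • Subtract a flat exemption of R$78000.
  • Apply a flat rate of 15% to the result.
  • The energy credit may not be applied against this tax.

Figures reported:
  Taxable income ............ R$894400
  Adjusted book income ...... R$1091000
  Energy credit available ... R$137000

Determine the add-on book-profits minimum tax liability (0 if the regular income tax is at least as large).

R$136534

Regular income tax:
  R$778000 × 16% = R$124480
  R$116400 × 24% = R$27936
  → R$152416
  Less energy credit R$137000 → R$15416

Book-profits minimum tax:
  Base (adjusted book income): R$1091000
  Less exemption R$78000 → base R$1013000
  R$1013000 × 15% = R$151950

Excess of book-profits minimum tax over regular income tax: R$151950 − R$15416 = R$136534.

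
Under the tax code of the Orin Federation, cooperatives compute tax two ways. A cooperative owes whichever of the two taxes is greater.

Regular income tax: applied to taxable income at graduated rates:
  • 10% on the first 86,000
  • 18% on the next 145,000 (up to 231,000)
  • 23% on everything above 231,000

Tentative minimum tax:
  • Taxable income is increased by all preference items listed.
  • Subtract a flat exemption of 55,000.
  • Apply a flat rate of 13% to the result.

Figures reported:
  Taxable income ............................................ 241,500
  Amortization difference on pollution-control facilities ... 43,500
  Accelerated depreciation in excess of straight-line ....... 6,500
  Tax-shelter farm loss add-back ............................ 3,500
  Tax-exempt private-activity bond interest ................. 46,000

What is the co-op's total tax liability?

Tentative minimum tax:
  Adjusted income: 241,500 + 43,500 + 6,500 + 3,500 + 46,000 = 341,000
  Less exemption 55,000 → base 286,000
  286,000 × 13% = 37,180

Regular income tax:
  86,000 × 10% = 8,600
  145,000 × 18% = 26,100
  10,500 × 23% = 2,415
  → 37,115

37,180 > 37,115, so the tentative minimum tax is the binding amount.

37,180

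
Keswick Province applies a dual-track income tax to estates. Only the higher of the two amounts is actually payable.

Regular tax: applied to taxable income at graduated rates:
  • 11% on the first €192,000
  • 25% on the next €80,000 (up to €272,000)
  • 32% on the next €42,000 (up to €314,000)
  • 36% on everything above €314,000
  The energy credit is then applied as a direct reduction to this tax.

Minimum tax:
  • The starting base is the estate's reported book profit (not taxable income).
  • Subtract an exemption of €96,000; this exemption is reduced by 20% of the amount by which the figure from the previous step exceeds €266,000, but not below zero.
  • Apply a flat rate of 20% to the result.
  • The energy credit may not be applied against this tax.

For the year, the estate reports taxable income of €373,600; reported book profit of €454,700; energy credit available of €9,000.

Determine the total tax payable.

Regular tax:
  €192,000 × 11% = €21,120
  €80,000 × 25% = €20,000
  €42,000 × 32% = €13,440
  €59,600 × 36% = €21,456
  → €76,016
  Less energy credit €9,000 → €67,016

Minimum tax:
  Base (reported book profit): €454,700
  Exemption: €96,000 − 20% × (€454,700 − €266,000) = €96,000 − €37,740 = €58,260
  Base: €454,700 − €58,260 = €396,440
  €396,440 × 20% = €79,288

€79,288 > €67,016, so the minimum tax is the binding amount.

€79,288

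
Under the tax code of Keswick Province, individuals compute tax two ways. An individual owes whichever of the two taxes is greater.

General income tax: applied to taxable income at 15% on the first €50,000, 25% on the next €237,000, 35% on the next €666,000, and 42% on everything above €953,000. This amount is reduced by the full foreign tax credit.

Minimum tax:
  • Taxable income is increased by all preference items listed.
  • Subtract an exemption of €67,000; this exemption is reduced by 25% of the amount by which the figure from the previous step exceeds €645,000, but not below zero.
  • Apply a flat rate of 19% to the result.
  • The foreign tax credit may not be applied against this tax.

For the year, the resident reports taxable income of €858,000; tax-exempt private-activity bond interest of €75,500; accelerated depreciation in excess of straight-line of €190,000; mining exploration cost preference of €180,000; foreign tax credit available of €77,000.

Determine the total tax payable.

€247,665

Minimum tax:
  Adjusted income: €858,000 + €75,500 + €190,000 + €180,000 = €1,303,500
  Exemption: 25% × (€1,303,500 − €645,000) = €164,625 ≥ €67,000, so the exemption is fully phased out
  Base: €1,303,500 − €0 = €1,303,500
  €1,303,500 × 19% = €247,665

General income tax:
  €50,000 × 15% = €7,500
  €237,000 × 25% = €59,250
  €571,000 × 35% = €199,850
  → €266,600
  Less foreign tax credit €77,000 → €189,600

€247,665 > €189,600, so the minimum tax is the binding amount.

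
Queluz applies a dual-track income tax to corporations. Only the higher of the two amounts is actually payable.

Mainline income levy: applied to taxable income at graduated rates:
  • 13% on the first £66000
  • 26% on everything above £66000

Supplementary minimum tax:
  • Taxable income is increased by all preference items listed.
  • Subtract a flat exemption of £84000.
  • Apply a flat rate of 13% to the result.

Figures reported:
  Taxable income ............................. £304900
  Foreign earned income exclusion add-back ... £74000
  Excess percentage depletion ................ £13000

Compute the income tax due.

£70694

Supplementary minimum tax:
  Adjusted income: £304900 + £74000 + £13000 = £391900
  Less exemption £84000 → base £307900
  £307900 × 13% = £40027

Mainline income levy:
  £66000 × 13% = £8580
  £238900 × 26% = £62114
  → £70694

£70694 > £40027, so the mainline income levy governs.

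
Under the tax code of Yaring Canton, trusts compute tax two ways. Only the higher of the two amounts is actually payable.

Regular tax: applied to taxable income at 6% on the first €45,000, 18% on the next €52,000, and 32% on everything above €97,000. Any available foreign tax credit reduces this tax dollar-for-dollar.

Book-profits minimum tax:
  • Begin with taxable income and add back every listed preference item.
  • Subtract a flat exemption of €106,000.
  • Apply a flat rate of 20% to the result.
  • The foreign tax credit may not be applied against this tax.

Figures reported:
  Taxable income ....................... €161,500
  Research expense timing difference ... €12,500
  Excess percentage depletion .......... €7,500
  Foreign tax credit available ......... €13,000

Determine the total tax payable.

€19,700

Regular tax:
  €45,000 × 6% = €2,700
  €52,000 × 18% = €9,360
  €64,500 × 32% = €20,640
  → €32,700
  Less foreign tax credit €13,000 → €19,700

Book-profits minimum tax:
  Adjusted income: €161,500 + €12,500 + €7,500 = €181,500
  Less exemption €106,000 → base €75,500
  €75,500 × 20% = €15,100

€19,700 > €15,100, so the regular tax governs.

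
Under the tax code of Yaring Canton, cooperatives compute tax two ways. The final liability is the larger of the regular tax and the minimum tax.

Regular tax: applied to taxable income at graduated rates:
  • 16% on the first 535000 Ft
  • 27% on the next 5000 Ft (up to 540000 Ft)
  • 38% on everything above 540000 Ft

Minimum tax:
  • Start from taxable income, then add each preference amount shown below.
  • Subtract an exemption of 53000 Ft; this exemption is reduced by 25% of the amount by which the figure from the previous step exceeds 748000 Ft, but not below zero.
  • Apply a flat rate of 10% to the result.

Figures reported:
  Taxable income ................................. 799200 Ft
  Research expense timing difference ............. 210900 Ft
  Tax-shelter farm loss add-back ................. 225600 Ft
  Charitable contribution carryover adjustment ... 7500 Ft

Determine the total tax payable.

Minimum tax:
  Adjusted income: 799200 Ft + 210900 Ft + 225600 Ft + 7500 Ft = 1243200 Ft
  Exemption: 25% × (1243200 Ft − 748000 Ft) = 123800 Ft ≥ 53000 Ft, so the exemption is fully phased out
  Base: 1243200 Ft − 0 Ft = 1243200 Ft
  1243200 Ft × 10% = 124320 Ft

Regular tax:
  535000 Ft × 16% = 85600 Ft
  5000 Ft × 27% = 1350 Ft
  259200 Ft × 38% = 98496 Ft
  → 185446 Ft

185446 Ft > 124320 Ft, so the regular tax governs.

185446 Ft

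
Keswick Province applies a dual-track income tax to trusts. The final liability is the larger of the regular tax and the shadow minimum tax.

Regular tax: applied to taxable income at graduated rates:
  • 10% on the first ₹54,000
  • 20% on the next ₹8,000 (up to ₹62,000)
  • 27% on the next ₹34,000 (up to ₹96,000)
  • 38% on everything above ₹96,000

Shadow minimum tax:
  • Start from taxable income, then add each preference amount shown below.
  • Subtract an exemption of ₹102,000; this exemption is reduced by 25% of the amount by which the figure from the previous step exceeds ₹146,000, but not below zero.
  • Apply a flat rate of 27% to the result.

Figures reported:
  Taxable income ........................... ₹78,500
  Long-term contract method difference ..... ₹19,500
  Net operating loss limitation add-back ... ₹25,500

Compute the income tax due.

Regular tax:
  ₹54,000 × 10% = ₹5,400
  ₹8,000 × 20% = ₹1,600
  ₹16,500 × 27% = ₹4,455
  → ₹11,455

Shadow minimum tax:
  Adjusted income: ₹78,500 + ₹19,500 + ₹25,500 = ₹123,500
  Exemption: ₹123,500 ≤ ₹146,000, so full ₹102,000 applies
  Base: ₹123,500 − ₹102,000 = ₹21,500
  ₹21,500 × 27% = ₹5,805

₹11,455 > ₹5,805, so the regular tax governs.

₹11,455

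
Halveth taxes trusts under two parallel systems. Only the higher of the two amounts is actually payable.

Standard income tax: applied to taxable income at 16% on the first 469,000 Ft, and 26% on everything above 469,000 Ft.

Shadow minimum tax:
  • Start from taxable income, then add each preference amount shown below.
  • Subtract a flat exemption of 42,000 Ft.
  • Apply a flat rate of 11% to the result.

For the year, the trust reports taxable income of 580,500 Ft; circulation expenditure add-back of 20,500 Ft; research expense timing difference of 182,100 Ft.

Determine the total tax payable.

Shadow minimum tax:
  Adjusted income: 580,500 Ft + 20,500 Ft + 182,100 Ft = 783,100 Ft
  Less exemption 42,000 Ft → base 741,100 Ft
  741,100 Ft × 11% = 81,521 Ft

Standard income tax:
  469,000 Ft × 16% = 75,040 Ft
  111,500 Ft × 26% = 28,990 Ft
  → 104,030 Ft

104,030 Ft > 81,521 Ft, so the standard income tax governs.

104,030 Ft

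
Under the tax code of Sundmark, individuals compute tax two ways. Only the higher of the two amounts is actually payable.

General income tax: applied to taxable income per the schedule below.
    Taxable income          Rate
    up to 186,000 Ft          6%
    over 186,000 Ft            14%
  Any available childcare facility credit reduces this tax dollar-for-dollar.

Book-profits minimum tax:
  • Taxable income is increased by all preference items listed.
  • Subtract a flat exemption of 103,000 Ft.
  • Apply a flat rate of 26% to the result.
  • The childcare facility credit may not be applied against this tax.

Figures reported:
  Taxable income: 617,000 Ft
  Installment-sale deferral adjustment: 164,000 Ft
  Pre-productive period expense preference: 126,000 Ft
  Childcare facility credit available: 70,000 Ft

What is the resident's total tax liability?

General income tax:
  186,000 Ft × 6% = 11,160 Ft
  431,000 Ft × 14% = 60,340 Ft
  → 71,500 Ft
  Less childcare facility credit 70,000 Ft → 1,500 Ft

Book-profits minimum tax:
  Adjusted income: 617,000 Ft + 164,000 Ft + 126,000 Ft = 907,000 Ft
  Less exemption 103,000 Ft → base 804,000 Ft
  804,000 Ft × 26% = 209,040 Ft

209,040 Ft > 1,500 Ft, so the book-profits minimum tax is the binding amount.

209,040 Ft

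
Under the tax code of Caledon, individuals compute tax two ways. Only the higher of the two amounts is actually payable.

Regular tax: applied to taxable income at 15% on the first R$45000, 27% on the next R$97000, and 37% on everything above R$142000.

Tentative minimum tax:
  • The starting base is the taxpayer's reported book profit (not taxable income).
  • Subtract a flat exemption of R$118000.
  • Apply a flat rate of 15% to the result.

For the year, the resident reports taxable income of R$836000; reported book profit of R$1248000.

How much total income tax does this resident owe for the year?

Tentative minimum tax:
  Base (reported book profit): R$1248000
  Less exemption R$118000 → base R$1130000
  R$1130000 × 15% = R$169500

Regular tax:
  R$45000 × 15% = R$6750
  R$97000 × 27% = R$26190
  R$694000 × 37% = R$256780
  → R$289720

R$289720 > R$169500, so the regular tax governs.

R$289720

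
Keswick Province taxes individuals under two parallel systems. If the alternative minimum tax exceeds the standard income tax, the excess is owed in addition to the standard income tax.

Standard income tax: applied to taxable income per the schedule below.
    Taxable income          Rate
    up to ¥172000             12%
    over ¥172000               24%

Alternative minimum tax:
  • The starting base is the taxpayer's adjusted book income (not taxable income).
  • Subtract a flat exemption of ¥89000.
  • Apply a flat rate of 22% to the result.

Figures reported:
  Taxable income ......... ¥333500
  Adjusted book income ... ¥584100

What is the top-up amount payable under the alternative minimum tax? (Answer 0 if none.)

¥49522

Alternative minimum tax:
  Base (adjusted book income): ¥584100
  Less exemption ¥89000 → base ¥495100
  ¥495100 × 22% = ¥108922

Standard income tax:
  ¥172000 × 12% = ¥20640
  ¥161500 × 24% = ¥38760
  → ¥59400

Excess of alternative minimum tax over standard income tax: ¥108922 − ¥59400 = ¥49522.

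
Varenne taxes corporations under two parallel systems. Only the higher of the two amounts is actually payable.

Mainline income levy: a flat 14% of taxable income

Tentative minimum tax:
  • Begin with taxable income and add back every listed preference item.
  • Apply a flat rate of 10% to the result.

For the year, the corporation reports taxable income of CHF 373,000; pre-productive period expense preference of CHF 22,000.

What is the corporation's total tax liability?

CHF 52,220

Tentative minimum tax:
  Adjusted income: CHF 373,000 + CHF 22,000 = CHF 395,000
  CHF 395,000 × 10% = CHF 39,500

Mainline income levy:
  CHF 373,000 × 14% = CHF 52,220

CHF 52,220 > CHF 39,500, so the mainline income levy governs.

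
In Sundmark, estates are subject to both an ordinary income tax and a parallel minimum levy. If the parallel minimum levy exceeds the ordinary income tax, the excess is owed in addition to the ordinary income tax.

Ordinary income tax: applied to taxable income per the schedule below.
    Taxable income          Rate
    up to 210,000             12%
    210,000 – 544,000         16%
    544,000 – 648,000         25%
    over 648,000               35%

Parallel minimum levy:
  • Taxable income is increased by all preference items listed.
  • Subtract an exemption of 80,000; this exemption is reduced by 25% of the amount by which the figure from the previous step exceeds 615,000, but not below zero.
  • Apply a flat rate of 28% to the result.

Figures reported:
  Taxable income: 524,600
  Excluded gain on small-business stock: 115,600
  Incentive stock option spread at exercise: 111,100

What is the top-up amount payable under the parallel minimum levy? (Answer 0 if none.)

121,969

Parallel minimum levy:
  Adjusted income: 524,600 + 115,600 + 111,100 = 751,300
  Exemption: 80,000 − 25% × (751,300 − 615,000) = 80,000 − 34,075 = 45,925
  Base: 751,300 − 45,925 = 705,375
  705,375 × 28% = 197,505

Ordinary income tax:
  210,000 × 12% = 25,200
  314,600 × 16% = 50,336
  → 75,536

Excess of parallel minimum levy over ordinary income tax: 197,505 − 75,536 = 121,969.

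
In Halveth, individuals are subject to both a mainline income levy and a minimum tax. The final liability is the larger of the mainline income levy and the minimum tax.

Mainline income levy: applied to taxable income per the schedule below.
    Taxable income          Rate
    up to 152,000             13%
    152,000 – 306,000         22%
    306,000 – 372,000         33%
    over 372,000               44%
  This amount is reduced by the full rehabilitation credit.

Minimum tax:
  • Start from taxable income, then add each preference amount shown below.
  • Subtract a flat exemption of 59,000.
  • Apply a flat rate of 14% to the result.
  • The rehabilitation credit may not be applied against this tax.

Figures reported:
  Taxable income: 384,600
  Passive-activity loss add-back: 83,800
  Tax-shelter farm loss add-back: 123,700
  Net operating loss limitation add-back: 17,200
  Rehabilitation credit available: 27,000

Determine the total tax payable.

77,042

Minimum tax:
  Adjusted income: 384,600 + 83,800 + 123,700 + 17,200 = 609,300
  Less exemption 59,000 → base 550,300
  550,300 × 14% = 77,042

Mainline income levy:
  152,000 × 13% = 19,760
  154,000 × 22% = 33,880
  66,000 × 33% = 21,780
  12,600 × 44% = 5,544
  → 80,964
  Less rehabilitation credit 27,000 → 53,964

77,042 > 53,964, so the minimum tax is the binding amount.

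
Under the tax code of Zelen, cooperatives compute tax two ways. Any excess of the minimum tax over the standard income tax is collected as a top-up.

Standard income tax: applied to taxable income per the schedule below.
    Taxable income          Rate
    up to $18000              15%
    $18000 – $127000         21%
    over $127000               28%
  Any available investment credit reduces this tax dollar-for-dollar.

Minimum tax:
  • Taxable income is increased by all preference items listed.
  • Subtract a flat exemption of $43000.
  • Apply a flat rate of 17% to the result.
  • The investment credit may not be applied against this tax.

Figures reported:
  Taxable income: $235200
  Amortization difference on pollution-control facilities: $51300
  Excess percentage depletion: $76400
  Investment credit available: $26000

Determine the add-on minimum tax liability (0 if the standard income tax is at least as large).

$24497

Standard income tax:
  $18000 × 15% = $2700
  $109000 × 21% = $22890
  $108200 × 28% = $30296
  → $55886
  Less investment credit $26000 → $29886

Minimum tax:
  Adjusted income: $235200 + $51300 + $76400 = $362900
  Less exemption $43000 → base $319900
  $319900 × 17% = $54383

Excess of minimum tax over standard income tax: $54383 − $29886 = $24497.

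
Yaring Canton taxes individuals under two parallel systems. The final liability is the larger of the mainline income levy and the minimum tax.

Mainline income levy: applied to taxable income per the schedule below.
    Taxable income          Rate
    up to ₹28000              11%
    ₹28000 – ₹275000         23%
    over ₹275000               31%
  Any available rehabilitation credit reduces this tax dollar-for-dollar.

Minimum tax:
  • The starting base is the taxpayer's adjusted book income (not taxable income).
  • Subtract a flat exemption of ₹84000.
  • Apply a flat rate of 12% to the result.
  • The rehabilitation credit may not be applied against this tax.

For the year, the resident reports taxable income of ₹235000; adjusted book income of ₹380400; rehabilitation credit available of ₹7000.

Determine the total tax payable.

₹43690

Minimum tax:
  Base (adjusted book income): ₹380400
  Less exemption ₹84000 → base ₹296400
  ₹296400 × 12% = ₹35568

Mainline income levy:
  ₹28000 × 11% = ₹3080
  ₹207000 × 23% = ₹47610
  → ₹50690
  Less rehabilitation credit ₹7000 → ₹43690

₹43690 > ₹35568, so the mainline income levy governs.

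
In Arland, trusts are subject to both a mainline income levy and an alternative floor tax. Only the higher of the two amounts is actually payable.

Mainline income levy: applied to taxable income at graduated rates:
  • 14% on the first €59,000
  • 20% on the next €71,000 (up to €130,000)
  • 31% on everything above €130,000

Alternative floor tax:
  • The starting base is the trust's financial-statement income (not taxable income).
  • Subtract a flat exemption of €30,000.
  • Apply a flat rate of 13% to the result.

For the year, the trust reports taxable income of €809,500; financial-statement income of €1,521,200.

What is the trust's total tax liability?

€233,105

Alternative floor tax:
  Base (financial-statement income): €1,521,200
  Less exemption €30,000 → base €1,491,200
  €1,491,200 × 13% = €193,856

Mainline income levy:
  €59,000 × 14% = €8,260
  €71,000 × 20% = €14,200
  €679,500 × 31% = €210,645
  → €233,105

€233,105 > €193,856, so the mainline income levy governs.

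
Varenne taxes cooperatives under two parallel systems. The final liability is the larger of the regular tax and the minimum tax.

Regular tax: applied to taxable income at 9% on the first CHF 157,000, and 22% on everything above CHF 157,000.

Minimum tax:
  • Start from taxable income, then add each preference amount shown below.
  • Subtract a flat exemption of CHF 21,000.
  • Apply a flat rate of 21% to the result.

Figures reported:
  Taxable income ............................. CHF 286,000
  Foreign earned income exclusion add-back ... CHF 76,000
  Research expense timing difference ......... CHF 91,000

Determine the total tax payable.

CHF 90,720

Regular tax:
  CHF 157,000 × 9% = CHF 14,130
  CHF 129,000 × 22% = CHF 28,380
  → CHF 42,510

Minimum tax:
  Adjusted income: CHF 286,000 + CHF 76,000 + CHF 91,000 = CHF 453,000
  Less exemption CHF 21,000 → base CHF 432,000
  CHF 432,000 × 21% = CHF 90,720

CHF 90,720 > CHF 42,510, so the minimum tax is the binding amount.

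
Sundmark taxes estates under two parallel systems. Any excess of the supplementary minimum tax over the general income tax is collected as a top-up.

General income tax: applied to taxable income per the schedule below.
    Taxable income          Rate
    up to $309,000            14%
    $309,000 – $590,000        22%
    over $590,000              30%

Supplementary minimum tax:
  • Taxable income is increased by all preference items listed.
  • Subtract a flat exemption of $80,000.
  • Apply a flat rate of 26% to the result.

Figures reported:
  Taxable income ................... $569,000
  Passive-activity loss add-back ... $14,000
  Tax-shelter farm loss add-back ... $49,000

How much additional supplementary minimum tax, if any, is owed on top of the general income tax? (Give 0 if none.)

Supplementary minimum tax:
  Adjusted income: $569,000 + $14,000 + $49,000 = $632,000
  Less exemption $80,000 → base $552,000
  $552,000 × 26% = $143,520

General income tax:
  $309,000 × 14% = $43,260
  $260,000 × 22% = $57,200
  → $100,460

Excess of supplementary minimum tax over general income tax: $143,520 − $100,460 = $43,060.

$43,060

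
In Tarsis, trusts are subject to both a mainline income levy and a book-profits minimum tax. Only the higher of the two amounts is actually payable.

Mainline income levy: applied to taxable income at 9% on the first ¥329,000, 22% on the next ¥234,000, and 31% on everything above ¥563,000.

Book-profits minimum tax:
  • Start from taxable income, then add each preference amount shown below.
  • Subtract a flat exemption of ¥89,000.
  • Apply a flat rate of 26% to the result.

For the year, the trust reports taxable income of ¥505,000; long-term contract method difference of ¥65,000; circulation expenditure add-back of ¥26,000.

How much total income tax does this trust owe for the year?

Mainline income levy:
  ¥329,000 × 9% = ¥29,610
  ¥176,000 × 22% = ¥38,720
  → ¥68,330

Book-profits minimum tax:
  Adjusted income: ¥505,000 + ¥65,000 + ¥26,000 = ¥596,000
  Less exemption ¥89,000 → base ¥507,000
  ¥507,000 × 26% = ¥131,820

¥131,820 > ¥68,330, so the book-profits minimum tax is the binding amount.

¥131,820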